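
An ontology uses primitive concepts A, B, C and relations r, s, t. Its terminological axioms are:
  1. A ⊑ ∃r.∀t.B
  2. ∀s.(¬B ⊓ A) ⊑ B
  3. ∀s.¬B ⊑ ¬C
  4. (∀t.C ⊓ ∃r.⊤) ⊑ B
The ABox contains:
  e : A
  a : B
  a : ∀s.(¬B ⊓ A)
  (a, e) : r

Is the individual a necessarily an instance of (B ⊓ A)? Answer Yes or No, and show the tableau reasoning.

1. a : (B ⊓ A)?  L(a) = {B, ∀s.(¬B ⊓ A)} ∪ {(¬B ⊔ ¬A)}
   open: L(a) ⊇ {B, ¬A, ¬C, ∀s.(¬B ⊓ A)} — a ∉ (B ⊓ A) possible
2. Hence a : (B ⊓ A): not entailed.

No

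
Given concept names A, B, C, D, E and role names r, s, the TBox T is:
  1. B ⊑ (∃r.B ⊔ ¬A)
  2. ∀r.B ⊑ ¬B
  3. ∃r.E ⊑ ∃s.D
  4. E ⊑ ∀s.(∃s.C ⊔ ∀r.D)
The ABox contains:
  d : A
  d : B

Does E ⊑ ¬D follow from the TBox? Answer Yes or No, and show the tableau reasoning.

No

1. E ⊑ ¬D  ⇔  (E ⊓ D) unsat w.r.t. T
   apply at x₀: E⊑∀s.(∃s.C ⊔ ∀r.D)
   open: L(x₀) ⊇ {D, E, ¬B, ∀r.¬E, ∀s.(∃s.C ⊔ ∀r.D)}
2. Hence E ⊑ ¬D: not entailed.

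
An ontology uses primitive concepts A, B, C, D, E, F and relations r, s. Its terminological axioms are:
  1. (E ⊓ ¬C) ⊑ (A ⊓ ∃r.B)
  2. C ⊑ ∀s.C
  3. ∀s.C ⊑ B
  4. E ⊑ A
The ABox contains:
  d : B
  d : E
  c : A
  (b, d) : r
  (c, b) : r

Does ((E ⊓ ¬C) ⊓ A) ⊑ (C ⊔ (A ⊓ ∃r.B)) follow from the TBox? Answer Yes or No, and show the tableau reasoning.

1. ((E ⊓ ¬C) ⊓ A) ⊑ (C ⊔ (A ⊓ ∃r.B))  ⇔  (((E ⊓ ¬C) ⊓ A) ⊓ (¬C ⊓ (¬A ⊔ ∀r.¬B))) unsat w.r.t. T
   all branches close; clash {B, ¬B} at an ∃-successor
2. Hence ((E ⊓ ¬C) ⊓ A) ⊑ (C ⊔ (A ⊓ ∃r.B)): entailed.

Yes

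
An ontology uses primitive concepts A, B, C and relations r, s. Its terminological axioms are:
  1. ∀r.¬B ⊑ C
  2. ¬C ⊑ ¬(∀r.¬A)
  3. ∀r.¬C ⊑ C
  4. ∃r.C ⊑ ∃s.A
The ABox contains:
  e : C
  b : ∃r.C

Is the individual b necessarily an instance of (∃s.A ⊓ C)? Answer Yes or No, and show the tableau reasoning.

No

1. b : (∃s.A ⊓ C)?  L(b) = {∃r.C} ∪ {(∀s.¬A ⊔ ¬C)}
   apply at b: ∃r.C⊑∃s.A
   open: L(b) ⊇ {¬C, ∃r.A, ∃r.B, ∃r.C, ∃s.A} (+ ∃-successors) — b ∉ (∃s.A ⊓ C) possible
2. Hence b : (∃s.A ⊓ C): not entailed.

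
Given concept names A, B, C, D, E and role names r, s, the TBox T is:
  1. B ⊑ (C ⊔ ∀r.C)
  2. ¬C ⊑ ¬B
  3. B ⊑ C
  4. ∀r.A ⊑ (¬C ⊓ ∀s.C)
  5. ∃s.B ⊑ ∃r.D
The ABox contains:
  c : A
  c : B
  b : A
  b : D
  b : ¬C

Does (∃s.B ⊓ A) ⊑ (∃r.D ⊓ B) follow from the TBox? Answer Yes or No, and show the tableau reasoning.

1. (∃s.B ⊓ A) ⊑ (∃r.D ⊓ B)  ⇔  ((∃s.B ⊓ A) ⊓ (∀r.¬D ⊔ ¬B)) unsat w.r.t. T
   apply at x₀: ∃s.B⊑∃r.D
   open: L(x₀) ⊇ {A, C, ¬B, ∃r.D, ∃r.¬A, …} (+ ∃-successors)
2. Hence (∃s.B ⊓ A) ⊑ (∃r.D ⊓ B): not entailed.

No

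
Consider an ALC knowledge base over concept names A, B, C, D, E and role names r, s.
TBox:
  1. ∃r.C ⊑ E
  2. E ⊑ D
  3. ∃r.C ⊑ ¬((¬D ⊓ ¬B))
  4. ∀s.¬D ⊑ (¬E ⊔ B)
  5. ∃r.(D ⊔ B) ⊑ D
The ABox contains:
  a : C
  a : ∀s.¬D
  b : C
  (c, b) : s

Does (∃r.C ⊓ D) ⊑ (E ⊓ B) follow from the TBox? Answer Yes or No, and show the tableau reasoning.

1. (∃r.C ⊓ D) ⊑ (E ⊓ B)  ⇔  ((∃r.C ⊓ D) ⊓ (¬E ⊔ ¬B)) unsat w.r.t. T
   apply at x₀: ∃r.C⊑E; ∃r.C⊑¬((¬D ⊓ ¬B))
   open: L(x₀) ⊇ {D, E, ¬B, ∃r.C, ∃s.D} (+ ∃-successors)
2. Hence (∃r.C ⊓ D) ⊑ (E ⊓ B): not entailed.

No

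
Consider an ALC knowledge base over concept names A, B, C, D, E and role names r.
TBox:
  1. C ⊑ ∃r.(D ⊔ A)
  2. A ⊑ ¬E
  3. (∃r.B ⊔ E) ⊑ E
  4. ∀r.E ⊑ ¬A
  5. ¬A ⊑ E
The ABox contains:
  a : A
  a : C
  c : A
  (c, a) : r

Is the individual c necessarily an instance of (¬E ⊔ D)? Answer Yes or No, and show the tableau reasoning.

Yes

1. c : (¬E ⊔ D)?  L(c) = {A} ∪ {(E ⊓ ¬D)}
   clash {E, ¬E} at c — c ∈ (¬E ⊔ D)
2. Hence c : (¬E ⊔ D): entailed.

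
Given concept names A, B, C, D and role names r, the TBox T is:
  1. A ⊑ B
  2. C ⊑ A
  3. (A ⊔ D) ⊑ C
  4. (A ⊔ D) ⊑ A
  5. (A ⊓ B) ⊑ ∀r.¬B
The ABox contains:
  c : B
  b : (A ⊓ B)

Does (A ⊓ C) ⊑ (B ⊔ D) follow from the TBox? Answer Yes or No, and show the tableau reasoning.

Yes

1. (A ⊓ C) ⊑ (B ⊔ D)  ⇔  ((A ⊓ C) ⊓ (¬B ⊓ ¬D)) unsat w.r.t. T
   all branches close; clash {B, ¬B} at x₀
2. Hence (A ⊓ C) ⊑ (B ⊔ D): entailed.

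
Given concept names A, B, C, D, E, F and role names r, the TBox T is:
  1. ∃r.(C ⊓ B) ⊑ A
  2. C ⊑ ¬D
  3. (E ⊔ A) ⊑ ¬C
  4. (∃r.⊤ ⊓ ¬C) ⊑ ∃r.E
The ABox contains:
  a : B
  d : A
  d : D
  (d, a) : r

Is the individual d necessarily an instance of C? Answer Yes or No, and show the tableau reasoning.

No

1. d : C?  L(d) = {A, D} ∪ {¬C}
   open: L(d) ⊇ {A, D, ¬C, ∃r.E} (+ ∃-successors) — d ∉ C possible
2. Hence d : C: not entailed.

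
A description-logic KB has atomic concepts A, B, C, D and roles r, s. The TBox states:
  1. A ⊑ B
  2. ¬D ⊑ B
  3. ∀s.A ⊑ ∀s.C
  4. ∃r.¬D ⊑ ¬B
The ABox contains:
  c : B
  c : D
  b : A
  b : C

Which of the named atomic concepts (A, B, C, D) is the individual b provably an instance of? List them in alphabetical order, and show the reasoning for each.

{A, B, C}

1. b : A?  L(b) = {A, C} ∪ {¬A}
   clash {A, ¬A} at b — b ∈ A
2. b : B?  L(b) = {A, C} ∪ {¬B}
   clash {B, ¬B} at b — b ∈ B
3. b : C?  L(b) = {A, C} ∪ {¬C}
   clash {C, ¬C} at b — b ∈ C
4. b : D?  L(b) = {A, C} ∪ {¬D}
   apply at b: A⊑B; ¬D⊑B
   open: L(b) ⊇ {A, B, C, ¬D, ∀r.D, …} (+ ∃-successors) — b ∉ D possible
5. Entailed for b: {A, B, C}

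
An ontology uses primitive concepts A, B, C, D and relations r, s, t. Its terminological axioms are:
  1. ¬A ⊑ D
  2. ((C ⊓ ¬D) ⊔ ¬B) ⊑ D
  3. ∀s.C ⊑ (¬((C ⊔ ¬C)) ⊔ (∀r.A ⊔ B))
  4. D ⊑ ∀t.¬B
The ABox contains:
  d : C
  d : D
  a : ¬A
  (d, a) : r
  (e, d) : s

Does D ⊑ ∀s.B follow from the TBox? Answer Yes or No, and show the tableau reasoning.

No

1. D ⊑ ∀s.B  ⇔  (D ⊓ ∃s.¬B) unsat w.r.t. T
   apply at x₀: D⊑∀t.¬B
   open: L(x₀) ⊇ {D, ∀t.¬B, ∃s.¬B, ∃s.¬C} (+ ∃-successors)
2. Hence D ⊑ ∀s.B: not entailed.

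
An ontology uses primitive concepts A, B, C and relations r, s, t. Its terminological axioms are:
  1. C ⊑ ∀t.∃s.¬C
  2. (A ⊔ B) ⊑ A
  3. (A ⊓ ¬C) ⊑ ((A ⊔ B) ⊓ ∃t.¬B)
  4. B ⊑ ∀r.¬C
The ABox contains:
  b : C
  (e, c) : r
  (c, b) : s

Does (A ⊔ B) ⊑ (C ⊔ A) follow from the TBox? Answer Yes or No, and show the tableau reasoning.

1. (A ⊔ B) ⊑ (C ⊔ A)  ⇔  ((A ⊔ B) ⊓ (¬C ⊓ ¬A)) unsat w.r.t. T
   all branches close; clash {A, ¬A} at x₀
2. Hence (A ⊔ B) ⊑ (C ⊔ A): entailed.

Yes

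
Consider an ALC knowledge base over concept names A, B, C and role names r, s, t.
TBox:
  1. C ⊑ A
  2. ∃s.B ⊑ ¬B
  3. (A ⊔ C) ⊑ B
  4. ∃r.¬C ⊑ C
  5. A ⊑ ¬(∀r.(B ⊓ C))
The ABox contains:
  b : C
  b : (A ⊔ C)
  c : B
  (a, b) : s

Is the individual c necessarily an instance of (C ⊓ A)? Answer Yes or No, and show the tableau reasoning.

1. c : (C ⊓ A)?  L(c) = {B} ∪ {(¬C ⊔ ¬A)}
   open: L(c) ⊇ {B, ¬A, ¬C, ∀r.C, ∀s.¬B} — c ∉ (C ⊓ A) possible
2. Hence c : (C ⊓ A): not entailed.

No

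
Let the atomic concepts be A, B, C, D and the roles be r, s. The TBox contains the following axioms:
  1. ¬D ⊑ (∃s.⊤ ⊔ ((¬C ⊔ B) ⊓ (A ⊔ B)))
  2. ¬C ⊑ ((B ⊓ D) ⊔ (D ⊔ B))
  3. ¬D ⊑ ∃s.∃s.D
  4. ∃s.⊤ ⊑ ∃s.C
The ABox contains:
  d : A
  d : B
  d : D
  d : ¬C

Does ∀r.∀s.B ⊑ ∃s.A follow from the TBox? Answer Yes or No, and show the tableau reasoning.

No

1. ∀r.∀s.B ⊑ ∃s.A  ⇔  (∀r.∀s.B ⊓ ∀s.¬A) unsat w.r.t. T
   open: L(x₀) ⊇ {C, D, ∀r.∀s.B, ∀s.¬A, ∀s.⊥}
2. Hence ∀r.∀s.B ⊑ ∃s.A: not entailed.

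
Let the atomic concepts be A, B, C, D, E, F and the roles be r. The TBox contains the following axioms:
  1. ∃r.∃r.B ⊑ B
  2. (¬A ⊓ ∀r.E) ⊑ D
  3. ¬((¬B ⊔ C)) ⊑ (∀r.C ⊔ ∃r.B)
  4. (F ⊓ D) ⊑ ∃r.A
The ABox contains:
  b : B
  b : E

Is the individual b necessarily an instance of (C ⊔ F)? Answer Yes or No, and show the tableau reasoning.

1. b : (C ⊔ F)?  L(b) = {B, E} ∪ {(¬C ⊓ ¬F)}
   open: L(b) ⊇ {A, B, E, ¬C, ¬F, …} — b ∉ (C ⊔ F) possible
2. Hence b : (C ⊔ F): not entailed.

No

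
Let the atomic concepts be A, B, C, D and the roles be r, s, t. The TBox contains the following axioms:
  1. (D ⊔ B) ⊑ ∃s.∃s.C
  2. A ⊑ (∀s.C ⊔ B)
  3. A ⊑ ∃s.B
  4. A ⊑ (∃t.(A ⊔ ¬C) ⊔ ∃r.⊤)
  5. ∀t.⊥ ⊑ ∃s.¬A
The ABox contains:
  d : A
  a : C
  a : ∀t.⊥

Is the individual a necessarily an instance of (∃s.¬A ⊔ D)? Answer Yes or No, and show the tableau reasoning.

1. a : (∃s.¬A ⊔ D)?  L(a) = {C, ∀t.⊥} ∪ {(∀s.A ⊓ ¬D)}
   clash {A, ¬A} at an ∃-successor — a ∈ (∃s.¬A ⊔ D)
2. Hence a : (∃s.¬A ⊔ D): entailed.

Yes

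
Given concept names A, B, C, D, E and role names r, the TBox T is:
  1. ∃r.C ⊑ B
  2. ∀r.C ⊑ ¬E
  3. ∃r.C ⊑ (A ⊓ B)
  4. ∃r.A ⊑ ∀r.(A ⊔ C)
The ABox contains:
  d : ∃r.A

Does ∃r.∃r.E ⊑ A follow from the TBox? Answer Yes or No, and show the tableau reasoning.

1. ∃r.∃r.E ⊑ A  ⇔  (∃r.∃r.E ⊓ ¬A) unsat w.r.t. T
   open: L(x₀) ⊇ {¬A, ∀r.¬A, ∀r.¬C, ∃r.¬C, ∃r.∃r.E} (+ ∃-successors)
2. Hence ∃r.∃r.E ⊑ A: not entailed.

No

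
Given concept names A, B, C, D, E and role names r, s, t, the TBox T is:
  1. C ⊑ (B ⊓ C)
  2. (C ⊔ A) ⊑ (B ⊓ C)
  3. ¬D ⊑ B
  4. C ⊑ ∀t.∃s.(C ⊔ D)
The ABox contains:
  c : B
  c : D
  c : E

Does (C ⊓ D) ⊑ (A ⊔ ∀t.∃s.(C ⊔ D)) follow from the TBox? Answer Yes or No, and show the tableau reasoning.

Yes

1. (C ⊓ D) ⊑ (A ⊔ ∀t.∃s.(C ⊔ D))  ⇔  ((C ⊓ D) ⊓ (¬A ⊓ ∃t.∀s.(¬C ⊓ ¬D))) unsat w.r.t. T
   all branches close; clash {D, ¬D} at an ∃-successor
2. Hence (C ⊓ D) ⊑ (A ⊔ ∀t.∃s.(C ⊔ D)): entailed.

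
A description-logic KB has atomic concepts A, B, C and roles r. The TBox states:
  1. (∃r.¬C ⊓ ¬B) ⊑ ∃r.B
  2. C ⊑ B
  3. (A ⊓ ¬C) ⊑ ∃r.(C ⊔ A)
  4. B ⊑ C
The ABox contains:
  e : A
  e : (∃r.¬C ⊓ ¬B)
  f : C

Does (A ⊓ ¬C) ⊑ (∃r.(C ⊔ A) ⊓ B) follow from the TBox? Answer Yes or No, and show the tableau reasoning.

No

1. (A ⊓ ¬C) ⊑ (∃r.(C ⊔ A) ⊓ B)  ⇔  ((A ⊓ ¬C) ⊓ (∀r.(¬C ⊓ ¬A) ⊔ ¬B)) unsat w.r.t. T
   apply at x₀: (A ⊓ ¬C)⊑∃r.(C ⊔ A)
   open: L(x₀) ⊇ {A, ¬B, ¬C, ∀r.C, ∃r.(C ⊔ A)} (+ ∃-successors)
2. Hence (A ⊓ ¬C) ⊑ (∃r.(C ⊔ A) ⊓ B): not entailed.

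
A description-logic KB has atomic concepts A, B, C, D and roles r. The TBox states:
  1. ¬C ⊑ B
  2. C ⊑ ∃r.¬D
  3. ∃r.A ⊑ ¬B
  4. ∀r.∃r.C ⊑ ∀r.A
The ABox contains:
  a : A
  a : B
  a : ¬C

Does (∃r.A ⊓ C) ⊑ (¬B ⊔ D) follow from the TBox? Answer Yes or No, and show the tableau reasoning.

1. (∃r.A ⊓ C) ⊑ (¬B ⊔ D)  ⇔  ((∃r.A ⊓ C) ⊓ (B ⊓ ¬D)) unsat w.r.t. T
   all branches close; clash {B, ¬B} at x₀
2. Hence (∃r.A ⊓ C) ⊑ (¬B ⊔ D): entailed.

Yes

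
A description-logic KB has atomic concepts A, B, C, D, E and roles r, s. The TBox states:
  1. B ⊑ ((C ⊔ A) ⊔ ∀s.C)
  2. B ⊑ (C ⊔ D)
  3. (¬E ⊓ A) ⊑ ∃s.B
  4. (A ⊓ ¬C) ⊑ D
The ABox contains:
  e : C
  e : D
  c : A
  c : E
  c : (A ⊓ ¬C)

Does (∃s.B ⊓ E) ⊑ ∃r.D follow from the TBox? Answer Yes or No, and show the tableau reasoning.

1. (∃s.B ⊓ E) ⊑ ∃r.D  ⇔  ((∃s.B ⊓ E) ⊓ ∀r.¬D) unsat w.r.t. T
   open: L(x₀) ⊇ {E, ¬A, ¬B, ∀r.¬D, ∃s.B} (+ ∃-successors)
2. Hence (∃s.B ⊓ E) ⊑ ∃r.D: not entailed.

No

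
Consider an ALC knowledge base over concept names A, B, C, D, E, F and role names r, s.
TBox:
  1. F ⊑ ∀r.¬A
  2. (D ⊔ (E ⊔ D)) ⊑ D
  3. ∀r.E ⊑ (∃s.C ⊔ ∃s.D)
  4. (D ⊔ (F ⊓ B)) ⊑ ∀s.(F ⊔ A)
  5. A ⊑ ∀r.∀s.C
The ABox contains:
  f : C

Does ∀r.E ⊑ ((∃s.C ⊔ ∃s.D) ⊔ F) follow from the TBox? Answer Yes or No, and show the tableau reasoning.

1. ∀r.E ⊑ ((∃s.C ⊔ ∃s.D) ⊔ F)  ⇔  (∀r.E ⊓ ((∀s.¬C ⊓ ∀s.¬D) ⊓ ¬F)) unsat w.r.t. T
   all branches close; clash {D, ¬D} at an ∃-successor
2. Hence ∀r.E ⊑ ((∃s.C ⊔ ∃s.D) ⊔ F): entailed.

Yes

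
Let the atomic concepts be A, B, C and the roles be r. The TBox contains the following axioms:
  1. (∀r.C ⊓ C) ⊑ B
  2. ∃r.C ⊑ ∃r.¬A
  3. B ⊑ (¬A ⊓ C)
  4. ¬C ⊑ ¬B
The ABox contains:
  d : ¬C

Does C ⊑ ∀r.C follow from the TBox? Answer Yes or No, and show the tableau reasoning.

No

1. C ⊑ ∀r.C  ⇔  (C ⊓ ∃r.¬C) unsat w.r.t. T
   open: L(x₀) ⊇ {C, ¬B, ∀r.¬C, ∃r.¬C} (+ ∃-successors)
2. Hence C ⊑ ∀r.C: not entailed.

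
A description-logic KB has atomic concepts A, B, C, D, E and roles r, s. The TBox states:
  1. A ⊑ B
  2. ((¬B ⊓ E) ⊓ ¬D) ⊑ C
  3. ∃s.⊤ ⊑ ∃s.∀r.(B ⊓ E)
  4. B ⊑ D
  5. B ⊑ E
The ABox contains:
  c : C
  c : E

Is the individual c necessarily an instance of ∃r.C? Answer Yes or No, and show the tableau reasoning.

No

1. c : ∃r.C?  L(c) = {C, E} ∪ {∀r.¬C}
   open: L(c) ⊇ {C, E, ¬A, ¬B, ∀r.¬C, …} — c ∉ ∃r.C possible
2. Hence c : ∃r.C: not entailed.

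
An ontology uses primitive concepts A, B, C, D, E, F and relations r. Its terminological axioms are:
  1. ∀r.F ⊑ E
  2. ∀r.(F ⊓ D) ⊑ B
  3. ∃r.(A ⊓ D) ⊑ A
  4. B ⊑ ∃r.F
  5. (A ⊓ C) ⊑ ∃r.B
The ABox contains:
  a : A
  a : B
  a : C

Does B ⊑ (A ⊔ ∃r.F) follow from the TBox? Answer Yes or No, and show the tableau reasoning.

1. B ⊑ (A ⊔ ∃r.F)  ⇔  (B ⊓ (¬A ⊓ ∀r.¬F)) unsat w.r.t. T
   all branches close; clash {A, ¬A} at x₀
2. Hence B ⊑ (A ⊔ ∃r.F): entailed.

Yes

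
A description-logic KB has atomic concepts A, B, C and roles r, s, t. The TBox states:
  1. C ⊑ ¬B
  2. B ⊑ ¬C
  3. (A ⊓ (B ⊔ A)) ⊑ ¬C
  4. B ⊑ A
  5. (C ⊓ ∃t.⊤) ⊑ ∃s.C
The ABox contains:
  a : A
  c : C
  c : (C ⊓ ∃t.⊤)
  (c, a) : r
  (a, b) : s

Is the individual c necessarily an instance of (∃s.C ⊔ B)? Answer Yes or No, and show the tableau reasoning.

Yes

1. c : (∃s.C ⊔ B)?  L(c) = {C, (C ⊓ ∃t.⊤)} ∪ {(∀s.¬C ⊓ ¬B)}
   clash {C, ¬C} at c — c ∈ (∃s.C ⊔ B)
2. Hence c : (∃s.C ⊔ B): entailed.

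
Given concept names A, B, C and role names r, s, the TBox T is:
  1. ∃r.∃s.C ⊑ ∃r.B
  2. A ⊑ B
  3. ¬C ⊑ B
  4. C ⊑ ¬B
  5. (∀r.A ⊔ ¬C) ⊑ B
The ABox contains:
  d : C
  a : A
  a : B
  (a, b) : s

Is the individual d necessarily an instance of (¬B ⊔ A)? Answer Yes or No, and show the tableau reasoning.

1. d : (¬B ⊔ A)?  L(d) = {C} ∪ {(B ⊓ ¬A)}
   clash {B, ¬B} at d — d ∈ (¬B ⊔ A)
2. Hence d : (¬B ⊔ A): entailed.

Yes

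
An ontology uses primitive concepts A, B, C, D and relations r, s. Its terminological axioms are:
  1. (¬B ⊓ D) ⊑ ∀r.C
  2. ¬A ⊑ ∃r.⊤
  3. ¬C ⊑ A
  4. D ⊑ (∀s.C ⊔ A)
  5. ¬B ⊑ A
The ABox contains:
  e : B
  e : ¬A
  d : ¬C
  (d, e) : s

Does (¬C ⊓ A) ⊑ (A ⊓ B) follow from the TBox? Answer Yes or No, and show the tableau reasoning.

1. (¬C ⊓ A) ⊑ (A ⊓ B)  ⇔  ((¬C ⊓ A) ⊓ (¬A ⊔ ¬B)) unsat w.r.t. T
   open: L(x₀) ⊇ {A, ¬B, ¬C, ¬D}
2. Hence (¬C ⊓ A) ⊑ (A ⊓ B): not entailed.

No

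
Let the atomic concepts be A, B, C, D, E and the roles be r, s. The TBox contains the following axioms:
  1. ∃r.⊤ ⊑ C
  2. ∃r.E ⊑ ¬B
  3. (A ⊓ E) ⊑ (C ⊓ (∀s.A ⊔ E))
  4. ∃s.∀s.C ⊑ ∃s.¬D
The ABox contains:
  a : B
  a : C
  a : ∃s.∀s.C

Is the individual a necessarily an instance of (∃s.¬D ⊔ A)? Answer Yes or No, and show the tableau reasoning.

1. a : (∃s.¬D ⊔ A)?  L(a) = {B, C, ∃s.∀s.C} ∪ {(∀s.D ⊓ ¬A)}
   clash {B, ¬B} at a — a ∈ (∃s.¬D ⊔ A)
2. Hence a : (∃s.¬D ⊔ A): entailed.

Yes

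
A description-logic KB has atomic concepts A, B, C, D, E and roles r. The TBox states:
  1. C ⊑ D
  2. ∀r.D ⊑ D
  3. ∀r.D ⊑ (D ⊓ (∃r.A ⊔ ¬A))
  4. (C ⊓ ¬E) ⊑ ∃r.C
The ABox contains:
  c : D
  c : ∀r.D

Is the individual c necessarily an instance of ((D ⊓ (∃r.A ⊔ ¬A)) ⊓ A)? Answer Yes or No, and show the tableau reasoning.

1. c : ((D ⊓ (∃r.A ⊔ ¬A)) ⊓ A)?  L(c) = {D, ∀r.D} ∪ {((¬D ⊔ (∀r.¬A ⊓ A)) ⊔ ¬A)}
   apply at c: ∀r.D⊑(D ⊓ (∃r.A ⊔ ¬A))
   open: L(c) ⊇ {D, ¬A, ¬C, ∀r.D, ∃r.A} (+ ∃-successors) — c ∉ ((D ⊓ (∃r.A ⊔ ¬A)) ⊓ A) possible
2. Hence c : ((D ⊓ (∃r.A ⊔ ¬A)) ⊓ A): not entailed.

No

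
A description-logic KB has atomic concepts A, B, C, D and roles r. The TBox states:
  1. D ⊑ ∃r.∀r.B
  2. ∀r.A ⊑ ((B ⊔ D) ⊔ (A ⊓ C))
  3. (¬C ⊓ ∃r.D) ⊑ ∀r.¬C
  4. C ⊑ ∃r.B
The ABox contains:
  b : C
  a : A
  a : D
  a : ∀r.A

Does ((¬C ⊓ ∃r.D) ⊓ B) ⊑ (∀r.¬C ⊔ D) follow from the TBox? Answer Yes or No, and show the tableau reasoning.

Yes

1. ((¬C ⊓ ∃r.D) ⊓ B) ⊑ (∀r.¬C ⊔ D)  ⇔  (((¬C ⊓ ∃r.D) ⊓ B) ⊓ (∃r.C ⊓ ¬D)) unsat w.r.t. T
   all branches close; clash {C, ¬C} at x₀
2. Hence ((¬C ⊓ ∃r.D) ⊓ B) ⊑ (∀r.¬C ⊔ D): entailed.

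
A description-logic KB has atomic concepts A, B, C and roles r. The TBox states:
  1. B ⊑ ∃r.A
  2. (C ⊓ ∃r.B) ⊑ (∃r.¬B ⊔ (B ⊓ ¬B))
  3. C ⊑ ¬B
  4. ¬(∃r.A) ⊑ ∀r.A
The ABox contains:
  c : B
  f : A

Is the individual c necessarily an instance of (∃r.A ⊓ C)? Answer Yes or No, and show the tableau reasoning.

1. c : (∃r.A ⊓ C)?  L(c) = {B} ∪ {(∀r.¬A ⊔ ¬C)}
   apply at c: B⊑∃r.A
   open: L(c) ⊇ {B, ¬C, ∃r.A} (+ ∃-successors) — c ∉ (∃r.A ⊓ C) possible
2. Hence c : (∃r.A ⊓ C): not entailed.

No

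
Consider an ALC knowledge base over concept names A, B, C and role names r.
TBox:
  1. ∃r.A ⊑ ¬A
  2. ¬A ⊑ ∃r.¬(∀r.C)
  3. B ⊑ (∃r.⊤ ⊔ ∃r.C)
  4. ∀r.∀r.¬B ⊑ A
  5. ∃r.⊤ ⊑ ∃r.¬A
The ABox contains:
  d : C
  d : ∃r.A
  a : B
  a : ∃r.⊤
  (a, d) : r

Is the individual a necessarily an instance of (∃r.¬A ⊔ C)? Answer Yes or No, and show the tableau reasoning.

Yes

1. a : (∃r.¬A ⊔ C)?  L(a) = {B, ∃r.⊤} ∪ {(∀r.A ⊓ ¬C)}
   clash {A, ¬A} at a — a ∈ (∃r.¬A ⊔ C)
2. Hence a : (∃r.¬A ⊔ C): entailed.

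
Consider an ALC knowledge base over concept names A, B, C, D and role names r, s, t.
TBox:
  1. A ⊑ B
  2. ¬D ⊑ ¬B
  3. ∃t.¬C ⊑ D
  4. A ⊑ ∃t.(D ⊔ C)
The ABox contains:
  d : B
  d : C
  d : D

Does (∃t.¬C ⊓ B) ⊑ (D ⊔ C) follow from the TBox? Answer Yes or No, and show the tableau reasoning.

1. (∃t.¬C ⊓ B) ⊑ (D ⊔ C)  ⇔  ((∃t.¬C ⊓ B) ⊓ (¬D ⊓ ¬C)) unsat w.r.t. T
   all branches close; clash {B, ¬B} at x₀
2. Hence (∃t.¬C ⊓ B) ⊑ (D ⊔ C): entailed.

Yes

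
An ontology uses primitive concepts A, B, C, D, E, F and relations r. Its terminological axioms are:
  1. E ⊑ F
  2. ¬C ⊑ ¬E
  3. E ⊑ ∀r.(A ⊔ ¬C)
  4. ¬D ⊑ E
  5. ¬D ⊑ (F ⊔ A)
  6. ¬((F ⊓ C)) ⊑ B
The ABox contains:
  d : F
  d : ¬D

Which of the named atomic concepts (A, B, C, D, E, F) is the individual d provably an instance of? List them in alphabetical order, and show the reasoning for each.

1. d : A?  L(d) = {F, ¬D} ∪ {¬A}
   apply at d: ¬D⊑E; ¬D⊑(F ⊔ A)
   open: L(d) ⊇ {C, E, F, ¬A, ¬D, …} — d ∉ A possible
2. d : B?  L(d) = {F, ¬D} ∪ {¬B}
   apply at d: ¬D⊑E; ¬D⊑(F ⊔ A)
   open: L(d) ⊇ {C, E, F, ¬B, ¬D, …} — d ∉ B possible
3. d : C?  L(d) = {F, ¬D} ∪ {¬C}
   clash {E, ¬E} at d — d ∈ C
4. d : D?  L(d) = {F, ¬D} ∪ {¬D}
   apply at d: ¬D⊑E; ¬D⊑(F ⊔ A)
   open: L(d) ⊇ {C, E, F, ¬D, ∀r.(A ⊔ ¬C)} — d ∉ D possible
5. d : E?  L(d) = {F, ¬D} ∪ {¬E}
   clash {E, ¬E} at d — d ∈ E
6. d : F?  L(d) = {F, ¬D} ∪ {¬F}
   clash {F, ¬F} at d — d ∈ F
7. Entailed for d: {C, E, F}

{C, E, F}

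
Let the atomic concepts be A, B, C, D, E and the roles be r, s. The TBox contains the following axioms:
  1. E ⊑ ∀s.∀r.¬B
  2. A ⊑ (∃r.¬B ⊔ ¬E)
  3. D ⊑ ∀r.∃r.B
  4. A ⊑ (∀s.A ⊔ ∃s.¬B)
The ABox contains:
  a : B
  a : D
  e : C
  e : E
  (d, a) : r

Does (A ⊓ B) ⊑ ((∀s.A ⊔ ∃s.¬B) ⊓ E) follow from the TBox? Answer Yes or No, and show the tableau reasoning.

No

1. (A ⊓ B) ⊑ ((∀s.A ⊔ ∃s.¬B) ⊓ E)  ⇔  ((A ⊓ B) ⊓ ((∃s.¬A ⊓ ∀s.B) ⊔ ¬E)) unsat w.r.t. T
   apply at x₀: A⊑(∃r.¬B ⊔ ¬E); A⊑(∀s.A ⊔ ∃s.¬B)
   open: L(x₀) ⊇ {A, B, ¬D, ¬E, ∀s.A}
2. Hence (A ⊓ B) ⊑ ((∀s.A ⊔ ∃s.¬B) ⊓ E): not entailed.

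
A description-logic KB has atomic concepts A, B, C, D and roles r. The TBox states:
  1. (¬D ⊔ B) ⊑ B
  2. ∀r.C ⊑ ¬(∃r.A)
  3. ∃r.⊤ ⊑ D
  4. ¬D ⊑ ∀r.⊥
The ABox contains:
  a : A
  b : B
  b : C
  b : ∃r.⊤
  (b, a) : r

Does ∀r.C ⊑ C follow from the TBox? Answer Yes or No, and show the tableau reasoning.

No

1. ∀r.C ⊑ C  ⇔  (∀r.C ⊓ ¬C) unsat w.r.t. T
   apply at x₀: ∀r.C⊑¬(∃r.A)
   open: L(x₀) ⊇ {D, ¬B, ¬C, ∀r.C, ∀r.¬A}
2. Hence ∀r.C ⊑ C: not entailed.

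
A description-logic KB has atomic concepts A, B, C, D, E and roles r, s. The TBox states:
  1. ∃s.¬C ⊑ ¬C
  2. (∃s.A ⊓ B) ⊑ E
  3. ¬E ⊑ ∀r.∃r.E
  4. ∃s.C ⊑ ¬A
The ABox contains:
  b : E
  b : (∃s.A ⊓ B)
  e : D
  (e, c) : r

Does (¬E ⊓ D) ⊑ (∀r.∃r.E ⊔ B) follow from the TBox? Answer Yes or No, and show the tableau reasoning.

Yes

1. (¬E ⊓ D) ⊑ (∀r.∃r.E ⊔ B)  ⇔  ((¬E ⊓ D) ⊓ (∃r.∀r.¬E ⊓ ¬B)) unsat w.r.t. T
   all branches close; clash {E, ¬E} at x₀
2. Hence (¬E ⊓ D) ⊑ (∀r.∃r.E ⊔ B): entailed.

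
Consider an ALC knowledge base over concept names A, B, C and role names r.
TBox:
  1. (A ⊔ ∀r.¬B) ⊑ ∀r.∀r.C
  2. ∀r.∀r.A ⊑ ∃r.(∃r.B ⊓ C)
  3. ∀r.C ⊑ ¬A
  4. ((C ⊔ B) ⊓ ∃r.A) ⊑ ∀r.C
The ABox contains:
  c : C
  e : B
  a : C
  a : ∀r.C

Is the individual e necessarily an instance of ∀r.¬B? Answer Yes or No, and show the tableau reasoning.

No

1. e : ∀r.¬B?  L(e) = {B} ∪ {∃r.B}
   open: L(e) ⊇ {B, ¬A, ∀r.¬A, ∃r.B, ∃r.∃r.¬A} (+ ∃-successors) — e ∉ ∀r.¬B possible
2. Hence e : ∀r.¬B: not entailed.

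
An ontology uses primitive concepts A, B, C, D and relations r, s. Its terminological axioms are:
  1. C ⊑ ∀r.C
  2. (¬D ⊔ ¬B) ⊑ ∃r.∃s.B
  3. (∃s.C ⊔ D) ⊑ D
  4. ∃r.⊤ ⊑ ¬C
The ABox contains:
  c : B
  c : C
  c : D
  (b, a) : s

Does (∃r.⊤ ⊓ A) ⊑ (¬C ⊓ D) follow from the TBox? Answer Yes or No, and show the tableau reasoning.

No

1. (∃r.⊤ ⊓ A) ⊑ (¬C ⊓ D)  ⇔  ((∃r.⊤ ⊓ A) ⊓ (C ⊔ ¬D)) unsat w.r.t. T
   apply at x₀: ∃r.⊤⊑¬C
   open: L(x₀) ⊇ {A, ¬C, ¬D, ∀s.¬C, ∃r.∃s.B, …} (+ ∃-successors)
2. Hence (∃r.⊤ ⊓ A) ⊑ (¬C ⊓ D): not entailed.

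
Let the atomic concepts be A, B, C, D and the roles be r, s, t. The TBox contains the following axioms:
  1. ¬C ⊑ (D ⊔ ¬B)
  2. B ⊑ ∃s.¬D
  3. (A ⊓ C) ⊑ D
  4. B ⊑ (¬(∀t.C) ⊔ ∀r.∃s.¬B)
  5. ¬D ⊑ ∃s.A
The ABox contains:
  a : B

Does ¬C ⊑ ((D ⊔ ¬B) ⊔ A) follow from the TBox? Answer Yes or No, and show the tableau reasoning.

1. ¬C ⊑ ((D ⊔ ¬B) ⊔ A)  ⇔  (¬C ⊓ ((¬D ⊓ B) ⊓ ¬A)) unsat w.r.t. T
   all branches close; clash {D, ¬D} at x₀
2. Hence ¬C ⊑ ((D ⊔ ¬B) ⊔ A): entailed.

Yes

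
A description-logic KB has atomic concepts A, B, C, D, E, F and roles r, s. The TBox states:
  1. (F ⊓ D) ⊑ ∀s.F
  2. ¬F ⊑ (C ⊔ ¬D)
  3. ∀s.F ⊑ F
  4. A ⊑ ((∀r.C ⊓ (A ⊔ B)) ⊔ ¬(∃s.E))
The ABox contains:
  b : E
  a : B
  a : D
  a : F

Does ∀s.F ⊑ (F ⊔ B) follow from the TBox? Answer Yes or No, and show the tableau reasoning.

1. ∀s.F ⊑ (F ⊔ B)  ⇔  (∀s.F ⊓ (¬F ⊓ ¬B)) unsat w.r.t. T
   all branches close; clash {F, ¬F} at x₀
2. Hence ∀s.F ⊑ (F ⊔ B): entailed.

Yes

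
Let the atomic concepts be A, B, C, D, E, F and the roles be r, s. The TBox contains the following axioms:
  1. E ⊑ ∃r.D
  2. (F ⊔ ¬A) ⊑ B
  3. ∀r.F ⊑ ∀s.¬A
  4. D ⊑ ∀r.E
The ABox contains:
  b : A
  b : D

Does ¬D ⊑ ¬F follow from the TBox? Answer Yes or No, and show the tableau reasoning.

1. ¬D ⊑ ¬F  ⇔  (¬D ⊓ F) unsat w.r.t. T
   open: L(x₀) ⊇ {B, F, ¬D, ¬E, ∃r.¬F} (+ ∃-successors)
2. Hence ¬D ⊑ ¬F: not entailed.

No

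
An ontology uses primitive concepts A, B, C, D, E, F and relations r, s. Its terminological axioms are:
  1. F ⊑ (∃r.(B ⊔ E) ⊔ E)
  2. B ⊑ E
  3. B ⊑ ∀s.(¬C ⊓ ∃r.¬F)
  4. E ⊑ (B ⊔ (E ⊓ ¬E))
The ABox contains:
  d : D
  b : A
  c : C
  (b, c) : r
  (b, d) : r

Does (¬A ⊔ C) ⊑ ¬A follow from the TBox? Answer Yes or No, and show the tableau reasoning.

No

1. (¬A ⊔ C) ⊑ ¬A  ⇔  ((¬A ⊔ C) ⊓ A) unsat w.r.t. T
   open: L(x₀) ⊇ {A, C, ¬B, ¬E, ¬F}
2. Hence (¬A ⊔ C) ⊑ ¬A: not entailed.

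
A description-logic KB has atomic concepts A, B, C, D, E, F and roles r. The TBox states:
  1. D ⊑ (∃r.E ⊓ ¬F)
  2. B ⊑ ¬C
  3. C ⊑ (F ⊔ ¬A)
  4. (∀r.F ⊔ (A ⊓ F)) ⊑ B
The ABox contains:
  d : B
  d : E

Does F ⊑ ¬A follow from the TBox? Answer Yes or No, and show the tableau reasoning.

No

1. F ⊑ ¬A  ⇔  (F ⊓ A) unsat w.r.t. T
   open: L(x₀) ⊇ {A, B, F, ¬C, ¬D}
2. Hence F ⊑ ¬A: not entailed.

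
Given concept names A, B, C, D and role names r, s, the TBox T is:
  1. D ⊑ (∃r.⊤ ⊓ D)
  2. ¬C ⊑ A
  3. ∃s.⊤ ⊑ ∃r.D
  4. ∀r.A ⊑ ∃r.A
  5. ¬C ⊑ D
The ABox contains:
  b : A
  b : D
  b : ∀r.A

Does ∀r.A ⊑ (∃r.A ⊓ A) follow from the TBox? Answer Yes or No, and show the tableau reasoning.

1. ∀r.A ⊑ (∃r.A ⊓ A)  ⇔  (∀r.A ⊓ (∀r.¬A ⊔ ¬A)) unsat w.r.t. T
   apply at x₀: ∀r.A⊑∃r.A
   open: L(x₀) ⊇ {C, ¬A, ¬D, ∀r.A, ∀s.⊥, …} (+ ∃-successors)
2. Hence ∀r.A ⊑ (∃r.A ⊓ A): not entailed.

No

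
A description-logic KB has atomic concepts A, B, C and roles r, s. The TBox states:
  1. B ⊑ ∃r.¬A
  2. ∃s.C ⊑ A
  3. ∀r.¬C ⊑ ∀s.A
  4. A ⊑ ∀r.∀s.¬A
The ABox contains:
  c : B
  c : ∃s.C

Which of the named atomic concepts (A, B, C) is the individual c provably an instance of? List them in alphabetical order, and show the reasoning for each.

1. c : A?  L(c) = {B, ∃s.C} ∪ {¬A}
   clash {A, ¬A} at c — c ∈ A
2. c : B?  L(c) = {B, ∃s.C} ∪ {¬B}
   clash {B, ¬B} at c — c ∈ B
3. c : C?  L(c) = {B, ∃s.C} ∪ {¬C}
   apply at c: B⊑∃r.¬A; ∃s.C⊑A
   open: L(c) ⊇ {A, B, ¬C, ∀r.∀s.¬A, ∃r.C, …} (+ ∃-successors) — c ∉ C possible
4. Entailed for c: {A, B}

{A, B}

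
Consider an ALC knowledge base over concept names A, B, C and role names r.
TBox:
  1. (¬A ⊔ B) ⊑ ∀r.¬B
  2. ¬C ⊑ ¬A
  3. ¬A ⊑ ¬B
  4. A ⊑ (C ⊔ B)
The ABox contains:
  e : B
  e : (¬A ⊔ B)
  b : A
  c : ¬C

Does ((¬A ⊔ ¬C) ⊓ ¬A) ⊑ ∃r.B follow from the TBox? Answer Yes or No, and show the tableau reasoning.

1. ((¬A ⊔ ¬C) ⊓ ¬A) ⊑ ∃r.B  ⇔  (((¬A ⊔ ¬C) ⊓ ¬A) ⊓ ∀r.¬B) unsat w.r.t. T
   apply at x₀: ¬A⊑¬B
   open: L(x₀) ⊇ {¬A, ¬B, ∀r.¬B}
2. Hence ((¬A ⊔ ¬C) ⊓ ¬A) ⊑ ∃r.B: not entailed.

No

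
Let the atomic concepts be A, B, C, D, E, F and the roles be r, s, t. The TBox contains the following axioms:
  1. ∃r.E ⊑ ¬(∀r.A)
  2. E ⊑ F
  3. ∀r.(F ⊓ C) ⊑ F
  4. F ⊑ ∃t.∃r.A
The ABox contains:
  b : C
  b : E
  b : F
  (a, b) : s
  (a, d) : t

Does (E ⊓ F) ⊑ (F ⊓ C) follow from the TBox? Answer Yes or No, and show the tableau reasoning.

No

1. (E ⊓ F) ⊑ (F ⊓ C)  ⇔  ((E ⊓ F) ⊓ (¬F ⊔ ¬C)) unsat w.r.t. T
   apply at x₀: F⊑∃t.∃r.A
   open: L(x₀) ⊇ {E, F, ¬C, ∀r.¬E, ∃t.∃r.A} (+ ∃-successors)
2. Hence (E ⊓ F) ⊑ (F ⊓ C): not entailed.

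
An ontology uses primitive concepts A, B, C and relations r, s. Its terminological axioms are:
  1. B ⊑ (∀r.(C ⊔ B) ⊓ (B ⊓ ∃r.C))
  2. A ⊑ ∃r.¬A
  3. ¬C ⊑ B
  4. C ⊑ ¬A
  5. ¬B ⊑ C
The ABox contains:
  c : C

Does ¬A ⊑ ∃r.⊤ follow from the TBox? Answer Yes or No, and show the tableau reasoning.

No

1. ¬A ⊑ ∃r.⊤  ⇔  (¬A ⊓ ∀r.⊥) unsat w.r.t. T
   open: L(x₀) ⊇ {C, ¬A, ¬B, ∀r.⊥}
2. Hence ¬A ⊑ ∃r.⊤: not entailed.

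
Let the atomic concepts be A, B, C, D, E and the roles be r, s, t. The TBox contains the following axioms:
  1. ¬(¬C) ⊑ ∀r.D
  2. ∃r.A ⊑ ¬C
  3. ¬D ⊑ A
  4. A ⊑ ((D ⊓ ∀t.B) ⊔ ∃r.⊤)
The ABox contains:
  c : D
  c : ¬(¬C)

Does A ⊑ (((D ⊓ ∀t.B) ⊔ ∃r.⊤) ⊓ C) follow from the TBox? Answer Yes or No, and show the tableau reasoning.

1. A ⊑ (((D ⊓ ∀t.B) ⊔ ∃r.⊤) ⊓ C)  ⇔  (A ⊓ (((¬D ⊔ ∃t.¬B) ⊓ ∀r.⊥) ⊔ ¬C)) unsat w.r.t. T
   apply at x₀: A⊑((D ⊓ ∀t.B) ⊔ ∃r.⊤)
   open: L(x₀) ⊇ {A, D, ¬C, ∀t.B}
2. Hence A ⊑ (((D ⊓ ∀t.B) ⊔ ∃r.⊤) ⊓ C): not entailed.

No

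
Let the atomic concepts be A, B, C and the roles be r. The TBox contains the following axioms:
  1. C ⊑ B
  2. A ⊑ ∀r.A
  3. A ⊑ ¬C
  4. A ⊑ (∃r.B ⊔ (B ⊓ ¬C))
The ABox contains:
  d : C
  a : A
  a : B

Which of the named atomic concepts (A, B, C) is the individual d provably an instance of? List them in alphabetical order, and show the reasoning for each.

1. d : A?  L(d) = {C} ∪ {¬A}
   apply at d: C⊑B
   open: L(d) ⊇ {B, C, ¬A} — d ∉ A possible
2. d : B?  L(d) = {C} ∪ {¬B}
   clash {C, ¬C} at d — d ∈ B
3. d : C?  L(d) = {C} ∪ {¬C}
   clash {C, ¬C} at d — d ∈ C
4. Entailed for d: {B, C}

{B, C}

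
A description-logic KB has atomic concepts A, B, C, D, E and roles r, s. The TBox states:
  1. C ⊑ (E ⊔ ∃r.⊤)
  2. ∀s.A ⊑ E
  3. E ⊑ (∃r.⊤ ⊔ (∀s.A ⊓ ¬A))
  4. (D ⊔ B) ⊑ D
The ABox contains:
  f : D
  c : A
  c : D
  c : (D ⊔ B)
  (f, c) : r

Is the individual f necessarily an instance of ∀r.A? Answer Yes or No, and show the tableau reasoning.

No

1. f : ∀r.A?  L(f) = {D} ∪ {∃r.¬A}
   open: L(f) ⊇ {D, ¬C, ¬E, ∃r.¬A, ∃s.¬A} (+ ∃-successors) — f ∉ ∀r.A possible
2. Hence f : ∀r.A: not entailed.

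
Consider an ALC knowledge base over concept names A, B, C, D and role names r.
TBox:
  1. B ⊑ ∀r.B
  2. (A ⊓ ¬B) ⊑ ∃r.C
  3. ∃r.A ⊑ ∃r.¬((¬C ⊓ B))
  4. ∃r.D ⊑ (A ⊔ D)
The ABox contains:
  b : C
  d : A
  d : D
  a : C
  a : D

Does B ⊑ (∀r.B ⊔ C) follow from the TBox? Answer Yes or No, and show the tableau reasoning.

Yes

1. B ⊑ (∀r.B ⊔ C)  ⇔  (B ⊓ (∃r.¬B ⊓ ¬C)) unsat w.r.t. T
   all branches close; clash {B, ¬B} at an ∃-successor
2. Hence B ⊑ (∀r.B ⊔ C): entailed.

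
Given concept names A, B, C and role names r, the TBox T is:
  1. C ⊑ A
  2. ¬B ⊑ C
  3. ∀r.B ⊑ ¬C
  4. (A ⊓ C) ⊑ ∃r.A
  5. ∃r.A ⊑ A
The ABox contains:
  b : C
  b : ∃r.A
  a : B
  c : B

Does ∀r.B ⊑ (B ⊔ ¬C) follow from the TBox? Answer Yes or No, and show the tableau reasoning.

1. ∀r.B ⊑ (B ⊔ ¬C)  ⇔  (∀r.B ⊓ (¬B ⊓ C)) unsat w.r.t. T
   all branches close; clash {C, ¬C} at x₀
2. Hence ∀r.B ⊑ (B ⊔ ¬C): entailed.

Yes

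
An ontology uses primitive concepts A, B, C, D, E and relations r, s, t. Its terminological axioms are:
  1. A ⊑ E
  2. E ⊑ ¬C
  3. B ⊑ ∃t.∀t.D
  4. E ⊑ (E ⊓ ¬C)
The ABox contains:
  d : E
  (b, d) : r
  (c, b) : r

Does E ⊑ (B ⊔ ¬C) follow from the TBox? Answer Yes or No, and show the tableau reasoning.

1. E ⊑ (B ⊔ ¬C)  ⇔  (E ⊓ (¬B ⊓ C)) unsat w.r.t. T
   all branches close; clash {C, ¬C} at x₀
2. Hence E ⊑ (B ⊔ ¬C): entailed.

Yes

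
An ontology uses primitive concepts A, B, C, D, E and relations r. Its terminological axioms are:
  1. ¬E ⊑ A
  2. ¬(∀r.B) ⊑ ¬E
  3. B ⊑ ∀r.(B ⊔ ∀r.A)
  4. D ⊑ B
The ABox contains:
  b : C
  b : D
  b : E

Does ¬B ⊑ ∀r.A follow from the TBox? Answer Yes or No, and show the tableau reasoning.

No

1. ¬B ⊑ ∀r.A  ⇔  (¬B ⊓ ∃r.¬A) unsat w.r.t. T
   open: L(x₀) ⊇ {E, ¬B, ¬D, ∀r.B, ∃r.¬A} (+ ∃-successors)
2. Hence ¬B ⊑ ∀r.A: not entailed.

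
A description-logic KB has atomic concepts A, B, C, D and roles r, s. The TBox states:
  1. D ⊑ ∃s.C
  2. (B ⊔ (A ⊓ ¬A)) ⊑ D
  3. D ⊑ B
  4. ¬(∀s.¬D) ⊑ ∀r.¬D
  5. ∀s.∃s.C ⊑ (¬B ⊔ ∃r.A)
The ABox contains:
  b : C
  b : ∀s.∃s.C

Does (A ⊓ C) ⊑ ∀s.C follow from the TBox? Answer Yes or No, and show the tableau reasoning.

1. (A ⊓ C) ⊑ ∀s.C  ⇔  ((A ⊓ C) ⊓ ∃s.¬C) unsat w.r.t. T
   open: L(x₀) ⊇ {A, C, ¬B, ¬D, ∀s.¬D, …} (+ ∃-successors)
2. Hence (A ⊓ C) ⊑ ∀s.C: not entailed.

No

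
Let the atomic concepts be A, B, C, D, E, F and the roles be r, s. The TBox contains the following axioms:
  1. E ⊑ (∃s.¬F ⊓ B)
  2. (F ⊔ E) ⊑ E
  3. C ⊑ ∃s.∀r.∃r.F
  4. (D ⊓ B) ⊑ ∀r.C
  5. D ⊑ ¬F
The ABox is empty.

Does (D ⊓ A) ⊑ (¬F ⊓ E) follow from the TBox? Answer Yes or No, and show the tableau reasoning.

1. (D ⊓ A) ⊑ (¬F ⊓ E)  ⇔  ((D ⊓ A) ⊓ (F ⊔ ¬E)) unsat w.r.t. T
   apply at x₀: D⊑¬F
   open: L(x₀) ⊇ {A, D, ¬B, ¬C, ¬E, …}
2. Hence (D ⊓ A) ⊑ (¬F ⊓ E): not entailed.

No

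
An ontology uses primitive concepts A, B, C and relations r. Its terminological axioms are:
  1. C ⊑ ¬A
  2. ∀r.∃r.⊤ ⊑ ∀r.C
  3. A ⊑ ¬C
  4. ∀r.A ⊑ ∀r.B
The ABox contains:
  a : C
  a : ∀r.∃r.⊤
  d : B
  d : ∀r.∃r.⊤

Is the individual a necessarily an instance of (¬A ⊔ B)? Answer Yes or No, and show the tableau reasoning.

1. a : (¬A ⊔ B)?  L(a) = {C, ∀r.∃r.⊤} ∪ {(A ⊓ ¬B)}
   clash {C, ¬C} at a — a ∈ (¬A ⊔ B)
2. Hence a : (¬A ⊔ B): entailed.

Yes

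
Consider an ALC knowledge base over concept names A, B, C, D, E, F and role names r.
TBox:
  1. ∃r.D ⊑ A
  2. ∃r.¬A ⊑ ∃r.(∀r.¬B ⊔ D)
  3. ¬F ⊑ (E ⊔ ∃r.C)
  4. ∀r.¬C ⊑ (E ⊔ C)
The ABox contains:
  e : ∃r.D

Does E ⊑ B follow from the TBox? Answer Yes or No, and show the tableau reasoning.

No

1. E ⊑ B  ⇔  (E ⊓ ¬B) unsat w.r.t. T
   open: L(x₀) ⊇ {E, F, ¬B, ∀r.A, ∀r.¬D, …} (+ ∃-successors)
2. Hence E ⊑ B: not entailed.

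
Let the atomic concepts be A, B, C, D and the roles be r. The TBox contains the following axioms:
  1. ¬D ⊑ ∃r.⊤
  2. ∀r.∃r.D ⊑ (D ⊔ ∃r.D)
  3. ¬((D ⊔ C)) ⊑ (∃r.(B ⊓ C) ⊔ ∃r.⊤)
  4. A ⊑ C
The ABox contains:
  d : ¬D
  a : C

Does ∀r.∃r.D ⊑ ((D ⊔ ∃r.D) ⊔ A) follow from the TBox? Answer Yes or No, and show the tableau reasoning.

Yes

1. ∀r.∃r.D ⊑ ((D ⊔ ∃r.D) ⊔ A)  ⇔  (∀r.∃r.D ⊓ ((¬D ⊓ ∀r.¬D) ⊓ ¬A)) unsat w.r.t. T
   all branches close; clash {D, ¬D} at an ∃-successor
2. Hence ∀r.∃r.D ⊑ ((D ⊔ ∃r.D) ⊔ A): entailed.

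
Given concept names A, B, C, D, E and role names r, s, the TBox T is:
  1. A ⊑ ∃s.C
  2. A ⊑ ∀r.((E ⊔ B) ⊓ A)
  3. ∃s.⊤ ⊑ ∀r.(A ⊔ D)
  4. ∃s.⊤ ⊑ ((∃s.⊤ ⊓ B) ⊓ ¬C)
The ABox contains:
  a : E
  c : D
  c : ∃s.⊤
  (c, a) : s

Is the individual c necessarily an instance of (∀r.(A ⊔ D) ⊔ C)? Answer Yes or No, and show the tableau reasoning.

Yes

1. c : (∀r.(A ⊔ D) ⊔ C)?  L(c) = {D, ∃s.⊤} ∪ {(∃r.(¬A ⊓ ¬D) ⊓ ¬C)}
   clash {A, ¬A} at an ∃-successor — c ∈ (∀r.(A ⊔ D) ⊔ C)
2. Hence c : (∀r.(A ⊔ D) ⊔ C): entailed.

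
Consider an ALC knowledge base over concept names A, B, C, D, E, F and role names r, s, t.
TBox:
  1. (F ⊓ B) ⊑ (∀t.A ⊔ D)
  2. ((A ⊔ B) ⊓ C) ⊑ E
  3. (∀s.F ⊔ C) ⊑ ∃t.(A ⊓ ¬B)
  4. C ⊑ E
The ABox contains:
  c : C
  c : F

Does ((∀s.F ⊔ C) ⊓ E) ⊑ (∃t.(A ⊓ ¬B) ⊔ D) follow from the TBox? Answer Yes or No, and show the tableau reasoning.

1. ((∀s.F ⊔ C) ⊓ E) ⊑ (∃t.(A ⊓ ¬B) ⊔ D)  ⇔  (((∀s.F ⊔ C) ⊓ E) ⊓ (∀t.(¬A ⊔ B) ⊓ ¬D)) unsat w.r.t. T
   all branches close; clash {D, ¬D} at x₀
2. Hence ((∀s.F ⊔ C) ⊓ E) ⊑ (∃t.(A ⊓ ¬B) ⊔ D): entailed.

Yes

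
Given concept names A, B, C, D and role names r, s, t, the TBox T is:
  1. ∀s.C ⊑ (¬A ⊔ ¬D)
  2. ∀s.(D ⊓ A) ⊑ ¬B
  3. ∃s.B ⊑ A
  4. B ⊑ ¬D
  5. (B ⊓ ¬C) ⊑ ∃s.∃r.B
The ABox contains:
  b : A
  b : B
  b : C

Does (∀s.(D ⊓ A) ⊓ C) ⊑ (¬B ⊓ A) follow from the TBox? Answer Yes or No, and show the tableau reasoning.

1. (∀s.(D ⊓ A) ⊓ C) ⊑ (¬B ⊓ A)  ⇔  ((∀s.(D ⊓ A) ⊓ C) ⊓ (B ⊔ ¬A)) unsat w.r.t. T
   apply at x₀: ∀s.(D ⊓ A)⊑¬B
   open: L(x₀) ⊇ {C, ¬A, ¬B, ∀s.(D ⊓ A), ∀s.¬B, …} (+ ∃-successors)
2. Hence (∀s.(D ⊓ A) ⊓ C) ⊑ (¬B ⊓ A): not entailed.

No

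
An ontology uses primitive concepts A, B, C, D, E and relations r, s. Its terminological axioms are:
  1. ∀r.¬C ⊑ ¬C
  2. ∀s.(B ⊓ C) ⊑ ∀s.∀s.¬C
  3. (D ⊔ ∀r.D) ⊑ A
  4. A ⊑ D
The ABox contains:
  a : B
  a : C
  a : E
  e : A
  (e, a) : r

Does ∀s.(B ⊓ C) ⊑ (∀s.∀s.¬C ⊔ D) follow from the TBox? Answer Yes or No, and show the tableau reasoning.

Yes

1. ∀s.(B ⊓ C) ⊑ (∀s.∀s.¬C ⊔ D)  ⇔  (∀s.(B ⊓ C) ⊓ (∃s.∃s.C ⊓ ¬D)) unsat w.r.t. T
   all branches close; clash {D, ¬D} at x₀
2. Hence ∀s.(B ⊓ C) ⊑ (∀s.∀s.¬C ⊔ D): entailed.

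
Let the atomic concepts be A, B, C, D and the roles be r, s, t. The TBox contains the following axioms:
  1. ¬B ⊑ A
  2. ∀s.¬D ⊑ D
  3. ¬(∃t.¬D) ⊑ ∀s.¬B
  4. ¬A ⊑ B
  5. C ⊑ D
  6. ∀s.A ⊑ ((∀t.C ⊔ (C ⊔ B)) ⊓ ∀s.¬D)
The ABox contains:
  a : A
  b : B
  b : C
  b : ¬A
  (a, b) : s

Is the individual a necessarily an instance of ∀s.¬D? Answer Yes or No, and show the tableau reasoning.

1. a : ∀s.¬D?  L(a) = {A} ∪ {∃s.D}
   open: L(a) ⊇ {A, ¬C, ∃s.D, ∃s.¬A, ∃t.¬D} (+ ∃-successors) — a ∉ ∀s.¬D possible
2. Hence a : ∀s.¬D: not entailed.

No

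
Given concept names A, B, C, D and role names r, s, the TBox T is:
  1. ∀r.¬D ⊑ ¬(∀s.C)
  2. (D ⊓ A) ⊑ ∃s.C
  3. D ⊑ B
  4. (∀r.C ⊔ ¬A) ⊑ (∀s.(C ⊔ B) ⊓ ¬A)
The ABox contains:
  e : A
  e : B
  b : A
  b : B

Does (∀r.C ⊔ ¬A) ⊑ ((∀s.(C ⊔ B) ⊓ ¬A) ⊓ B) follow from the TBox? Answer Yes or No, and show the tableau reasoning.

1. (∀r.C ⊔ ¬A) ⊑ ((∀s.(C ⊔ B) ⊓ ¬A) ⊓ B)  ⇔  ((∀r.C ⊔ ¬A) ⊓ ((∃s.(¬C ⊓ ¬B) ⊔ A) ⊔ ¬B)) unsat w.r.t. T
   apply at x₀: (∀r.C ⊔ ¬A)⊑(∀s.(C ⊔ B) ⊓ ¬A)
   open: L(x₀) ⊇ {¬A, ¬B, ¬D, ∀r.C, ∀s.(C ⊔ B), …} (+ ∃-successors)
2. Hence (∀r.C ⊔ ¬A) ⊑ ((∀s.(C ⊔ B) ⊓ ¬A) ⊓ B): not entailed.

No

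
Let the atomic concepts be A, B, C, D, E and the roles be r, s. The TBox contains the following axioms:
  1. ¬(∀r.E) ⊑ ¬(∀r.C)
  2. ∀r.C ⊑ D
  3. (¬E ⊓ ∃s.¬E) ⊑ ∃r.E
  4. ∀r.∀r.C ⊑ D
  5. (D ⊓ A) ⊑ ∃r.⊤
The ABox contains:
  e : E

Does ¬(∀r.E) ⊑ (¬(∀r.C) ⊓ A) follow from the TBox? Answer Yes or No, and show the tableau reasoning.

No

1. ¬(∀r.E) ⊑ (¬(∀r.C) ⊓ A)  ⇔  (∃r.¬E ⊓ (∀r.C ⊔ ¬A)) unsat w.r.t. T
   apply at x₀: ¬(∀r.E)⊑¬(∀r.C)
   open: L(x₀) ⊇ {E, ¬A, ∃r.¬C, ∃r.¬E, ∃r.∃r.¬C} (+ ∃-successors)
2. Hence ¬(∀r.E) ⊑ (¬(∀r.C) ⊓ A): not entailed.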